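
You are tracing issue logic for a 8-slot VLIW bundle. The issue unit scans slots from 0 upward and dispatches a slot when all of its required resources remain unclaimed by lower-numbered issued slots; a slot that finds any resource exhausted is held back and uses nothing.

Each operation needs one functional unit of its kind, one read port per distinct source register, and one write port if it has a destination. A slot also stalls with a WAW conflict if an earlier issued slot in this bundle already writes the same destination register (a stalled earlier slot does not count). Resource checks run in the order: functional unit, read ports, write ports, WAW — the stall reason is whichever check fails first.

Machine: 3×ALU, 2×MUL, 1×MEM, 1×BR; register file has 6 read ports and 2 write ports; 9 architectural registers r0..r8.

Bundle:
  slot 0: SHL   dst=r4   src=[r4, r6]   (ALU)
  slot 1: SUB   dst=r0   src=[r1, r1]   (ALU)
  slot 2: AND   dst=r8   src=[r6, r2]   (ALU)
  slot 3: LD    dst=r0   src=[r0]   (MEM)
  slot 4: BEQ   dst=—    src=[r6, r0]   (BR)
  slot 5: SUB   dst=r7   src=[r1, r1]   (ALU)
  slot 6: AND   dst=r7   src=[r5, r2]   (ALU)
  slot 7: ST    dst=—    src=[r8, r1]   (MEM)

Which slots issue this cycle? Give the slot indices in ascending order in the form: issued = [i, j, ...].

issued = [0, 1, 4]

#0 ALU src=r4,r6 dispatched  <A:2 Mu:2 Ld:1 B:1 rd:4 wr:1>
#1 ALU src=r1,r1 dispatched  <A:1 Mu:2 Ld:1 B:1 rd:3 wr:0>
#2 ALU src=r6,r2 held:WR_PORT  <A:1 Mu:2 Ld:1 B:1 rd:3 wr:0>
#3 MEM src=r0 held:WR_PORT  <A:1 Mu:2 Ld:1 B:1 rd:3 wr:0>
#4 BR src=r6,r0 dispatched  <A:1 Mu:2 Ld:1 B:0 rd:1 wr:0>
#5 ALU src=r1,r1 held:WR_PORT  <A:1 Mu:2 Ld:1 B:0 rd:1 wr:0>
#6 ALU src=r5,r2 held:RD_PORT  <A:1 Mu:2 Ld:1 B:0 rd:1 wr:0>
#7 MEM src=r8,r1 held:RD_PORT  <A:1 Mu:2 Ld:1 B:0 rd:1 wr:0>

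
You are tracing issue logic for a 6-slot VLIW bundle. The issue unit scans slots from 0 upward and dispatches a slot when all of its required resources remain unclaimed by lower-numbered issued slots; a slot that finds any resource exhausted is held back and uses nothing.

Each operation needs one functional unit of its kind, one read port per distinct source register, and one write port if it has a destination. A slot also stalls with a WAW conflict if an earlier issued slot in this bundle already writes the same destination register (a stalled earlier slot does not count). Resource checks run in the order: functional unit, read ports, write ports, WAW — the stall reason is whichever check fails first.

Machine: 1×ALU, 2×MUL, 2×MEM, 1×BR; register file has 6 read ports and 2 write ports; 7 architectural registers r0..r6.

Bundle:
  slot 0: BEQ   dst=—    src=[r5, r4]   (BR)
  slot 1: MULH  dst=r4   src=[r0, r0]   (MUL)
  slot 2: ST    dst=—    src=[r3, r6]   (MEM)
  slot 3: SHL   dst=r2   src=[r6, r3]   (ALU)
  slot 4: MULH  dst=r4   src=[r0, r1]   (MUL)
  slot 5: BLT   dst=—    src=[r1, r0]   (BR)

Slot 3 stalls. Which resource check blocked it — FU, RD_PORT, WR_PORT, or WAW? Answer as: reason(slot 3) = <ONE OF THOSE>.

reason(slot 3) = RD_PORT

(0) want 1×BR +2rd +0wr — yes → AL1|MU2|ME2|BR0|rd4|wr2
(1) want 1×MUL +1rd +1wr — yes → AL1|MU1|ME2|BR0|rd3|wr1
(2) want 1×MEM +2rd +0wr — yes → AL1|MU1|ME1|BR0|rd1|wr1
(3) want 1×ALU +2rd +1wr — RD_PORT → AL1|MU1|ME1|BR0|rd1|wr1
(4) want 1×MUL +2rd +1wr — RD_PORT → AL1|MU1|ME1|BR0|rd1|wr1
(5) want 1×BR +2rd +0wr — FU → AL1|MU1|ME1|BR0|rd1|wr1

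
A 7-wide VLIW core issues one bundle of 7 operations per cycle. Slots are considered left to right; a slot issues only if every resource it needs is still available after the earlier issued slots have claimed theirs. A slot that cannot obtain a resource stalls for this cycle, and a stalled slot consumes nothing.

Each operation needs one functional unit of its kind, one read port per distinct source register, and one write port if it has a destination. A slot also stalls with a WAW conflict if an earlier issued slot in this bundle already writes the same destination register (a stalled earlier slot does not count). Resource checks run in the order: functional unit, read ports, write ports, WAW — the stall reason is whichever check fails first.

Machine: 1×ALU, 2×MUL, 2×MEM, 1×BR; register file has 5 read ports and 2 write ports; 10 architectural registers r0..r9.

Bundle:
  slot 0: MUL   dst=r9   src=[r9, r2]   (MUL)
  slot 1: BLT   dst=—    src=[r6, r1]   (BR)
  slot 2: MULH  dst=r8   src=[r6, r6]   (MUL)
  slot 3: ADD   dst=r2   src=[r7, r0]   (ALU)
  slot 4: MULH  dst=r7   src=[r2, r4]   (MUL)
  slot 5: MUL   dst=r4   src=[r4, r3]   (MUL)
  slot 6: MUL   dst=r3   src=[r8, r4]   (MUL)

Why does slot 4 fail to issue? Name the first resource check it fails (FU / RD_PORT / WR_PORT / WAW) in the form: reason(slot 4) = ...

slot 0 (MUL): ISSUE — free A1,Mu1,Ld2,B1 rp3 wp1
slot 1 (BR): ISSUE — free A1,Mu1,Ld2,B0 rp1 wp1
slot 2 (MUL): ISSUE — free A1,Mu0,Ld2,B0 rp0 wp0
slot 3 (ALU): stall RD_PORT — free A1,Mu0,Ld2,B0 rp0 wp0
slot 4 (MUL): stall FU — free A1,Mu0,Ld2,B0 rp0 wp0
slot 5 (MUL): stall FU — free A1,Mu0,Ld2,B0 rp0 wp0
slot 6 (MUL): stall FU — free A1,Mu0,Ld2,B0 rp0 wp0

reason(slot 4) = FU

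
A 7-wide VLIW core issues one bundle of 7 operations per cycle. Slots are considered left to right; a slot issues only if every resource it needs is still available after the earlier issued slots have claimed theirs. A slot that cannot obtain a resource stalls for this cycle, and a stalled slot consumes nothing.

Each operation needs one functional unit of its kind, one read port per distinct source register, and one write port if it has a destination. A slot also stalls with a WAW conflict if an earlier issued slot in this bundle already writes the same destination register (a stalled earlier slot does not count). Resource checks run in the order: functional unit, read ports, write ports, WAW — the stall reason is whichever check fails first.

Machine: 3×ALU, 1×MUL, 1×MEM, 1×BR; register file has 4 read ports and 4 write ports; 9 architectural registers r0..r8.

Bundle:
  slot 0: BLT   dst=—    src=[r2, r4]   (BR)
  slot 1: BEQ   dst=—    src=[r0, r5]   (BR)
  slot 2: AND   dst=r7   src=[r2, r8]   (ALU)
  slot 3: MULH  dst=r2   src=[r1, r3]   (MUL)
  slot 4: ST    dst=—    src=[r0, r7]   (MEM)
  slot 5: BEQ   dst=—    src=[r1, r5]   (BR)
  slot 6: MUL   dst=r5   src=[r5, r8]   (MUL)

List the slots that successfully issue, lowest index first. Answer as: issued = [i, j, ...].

[0] BR needs rd=2 wr=0: ok; after: ALU=3 MUL=1 MEM=1 BR=0, R=2, W=4
[1] BR needs rd=2 wr=0: FU; after: ALU=3 MUL=1 MEM=1 BR=0, R=2, W=4
[2] ALU needs rd=2 wr=1: ok; after: ALU=2 MUL=1 MEM=1 BR=0, R=0, W=3
[3] MUL needs rd=2 wr=1: RD_PORT; after: ALU=2 MUL=1 MEM=1 BR=0, R=0, W=3
[4] MEM needs rd=2 wr=0: RD_PORT; after: ALU=2 MUL=1 MEM=1 BR=0, R=0, W=3
[5] BR needs rd=2 wr=0: FU; after: ALU=2 MUL=1 MEM=1 BR=0, R=0, W=3
[6] MUL needs rd=2 wr=1: RD_PORT; after: ALU=2 MUL=1 MEM=1 BR=0, R=0, W=3

issued = [0, 2]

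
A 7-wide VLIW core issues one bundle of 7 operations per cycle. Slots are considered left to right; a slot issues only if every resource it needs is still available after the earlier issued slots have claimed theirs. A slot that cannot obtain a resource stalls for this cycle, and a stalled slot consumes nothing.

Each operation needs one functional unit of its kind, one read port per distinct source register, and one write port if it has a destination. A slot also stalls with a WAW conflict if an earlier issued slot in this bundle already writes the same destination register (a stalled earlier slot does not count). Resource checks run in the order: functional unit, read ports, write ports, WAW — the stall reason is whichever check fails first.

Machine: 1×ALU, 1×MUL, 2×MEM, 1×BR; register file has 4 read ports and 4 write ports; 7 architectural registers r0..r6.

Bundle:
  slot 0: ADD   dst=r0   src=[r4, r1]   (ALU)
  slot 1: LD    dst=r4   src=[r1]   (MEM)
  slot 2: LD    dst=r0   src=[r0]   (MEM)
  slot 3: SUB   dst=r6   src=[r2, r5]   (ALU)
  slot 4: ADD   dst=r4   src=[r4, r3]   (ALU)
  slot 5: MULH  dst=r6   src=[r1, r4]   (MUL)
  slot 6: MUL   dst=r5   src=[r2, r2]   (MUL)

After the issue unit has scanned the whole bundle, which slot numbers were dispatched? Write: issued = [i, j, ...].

[0] ALU needs rd=2 wr=1: ok; after: ALU=0 MUL=1 MEM=2 BR=1, R=2, W=3
[1] MEM needs rd=1 wr=1: ok; after: ALU=0 MUL=1 MEM=1 BR=1, R=1, W=2
[2] MEM needs rd=1 wr=1: WAW; after: ALU=0 MUL=1 MEM=1 BR=1, R=1, W=2
[3] ALU needs rd=2 wr=1: FU; after: ALU=0 MUL=1 MEM=1 BR=1, R=1, W=2
[4] ALU needs rd=2 wr=1: FU; after: ALU=0 MUL=1 MEM=1 BR=1, R=1, W=2
[5] MUL needs rd=2 wr=1: RD_PORT; after: ALU=0 MUL=1 MEM=1 BR=1, R=1, W=2
[6] MUL needs rd=1 wr=1: ok; after: ALU=0 MUL=0 MEM=1 BR=1, R=0, W=1

issued = [0, 1, 6]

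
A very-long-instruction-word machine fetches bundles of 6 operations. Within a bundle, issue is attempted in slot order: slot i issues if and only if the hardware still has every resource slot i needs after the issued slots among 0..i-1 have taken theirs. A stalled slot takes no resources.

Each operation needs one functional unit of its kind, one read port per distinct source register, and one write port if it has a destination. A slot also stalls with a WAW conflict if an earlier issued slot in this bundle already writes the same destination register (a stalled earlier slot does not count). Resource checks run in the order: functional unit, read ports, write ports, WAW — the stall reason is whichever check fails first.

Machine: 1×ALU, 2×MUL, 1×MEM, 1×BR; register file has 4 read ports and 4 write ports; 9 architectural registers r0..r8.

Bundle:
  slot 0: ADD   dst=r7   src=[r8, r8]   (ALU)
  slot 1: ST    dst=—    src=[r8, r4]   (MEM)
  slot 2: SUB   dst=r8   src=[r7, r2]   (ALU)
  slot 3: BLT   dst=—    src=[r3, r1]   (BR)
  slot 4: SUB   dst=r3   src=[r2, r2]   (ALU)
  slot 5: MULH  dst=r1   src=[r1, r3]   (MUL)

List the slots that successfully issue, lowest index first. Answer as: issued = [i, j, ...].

issued = [0, 1]

(0) want 1×ALU +1rd +1wr — yes → AL0|MU2|ME1|BR1|rd3|wr3
(1) want 1×MEM +2rd +0wr — yes → AL0|MU2|ME0|BR1|rd1|wr3
(2) want 1×ALU +2rd +1wr — FU → AL0|MU2|ME0|BR1|rd1|wr3
(3) want 1×BR +2rd +0wr — RD_PORT → AL0|MU2|ME0|BR1|rd1|wr3
(4) want 1×ALU +1rd +1wr — FU → AL0|MU2|ME0|BR1|rd1|wr3
(5) want 1×MUL +2rd +1wr — RD_PORT → AL0|MU2|ME0|BR1|rd1|wr3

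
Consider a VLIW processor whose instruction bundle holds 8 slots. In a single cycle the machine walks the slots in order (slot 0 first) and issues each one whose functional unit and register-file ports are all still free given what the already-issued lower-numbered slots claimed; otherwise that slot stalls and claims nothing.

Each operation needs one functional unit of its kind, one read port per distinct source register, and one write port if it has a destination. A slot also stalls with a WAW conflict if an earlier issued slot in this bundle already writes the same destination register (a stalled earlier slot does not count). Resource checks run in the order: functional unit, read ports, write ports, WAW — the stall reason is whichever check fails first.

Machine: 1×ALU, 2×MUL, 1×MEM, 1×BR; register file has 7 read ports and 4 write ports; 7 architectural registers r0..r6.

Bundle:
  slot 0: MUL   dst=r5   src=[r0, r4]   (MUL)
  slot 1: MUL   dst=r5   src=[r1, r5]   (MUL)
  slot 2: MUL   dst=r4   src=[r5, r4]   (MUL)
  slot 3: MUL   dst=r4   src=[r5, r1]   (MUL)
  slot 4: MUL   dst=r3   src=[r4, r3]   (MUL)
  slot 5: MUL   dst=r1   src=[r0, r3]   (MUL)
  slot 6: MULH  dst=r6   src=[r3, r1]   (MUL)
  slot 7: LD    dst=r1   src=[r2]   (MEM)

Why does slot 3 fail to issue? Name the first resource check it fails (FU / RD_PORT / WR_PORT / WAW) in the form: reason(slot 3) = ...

reason(slot 3) = FU

slot 0 (MUL): ISSUE — free A1,Mu1,Ld1,B1 rp5 wp3
slot 1 (MUL): stall WAW — free A1,Mu1,Ld1,B1 rp5 wp3
slot 2 (MUL): ISSUE — free A1,Mu0,Ld1,B1 rp3 wp2
slot 3 (MUL): stall FU — free A1,Mu0,Ld1,B1 rp3 wp2
slot 4 (MUL): stall FU — free A1,Mu0,Ld1,B1 rp3 wp2
slot 5 (MUL): stall FU — free A1,Mu0,Ld1,B1 rp3 wp2
slot 6 (MUL): stall FU — free A1,Mu0,Ld1,B1 rp3 wp2
slot 7 (MEM): ISSUE — free A1,Mu0,Ld0,B1 rp2 wp1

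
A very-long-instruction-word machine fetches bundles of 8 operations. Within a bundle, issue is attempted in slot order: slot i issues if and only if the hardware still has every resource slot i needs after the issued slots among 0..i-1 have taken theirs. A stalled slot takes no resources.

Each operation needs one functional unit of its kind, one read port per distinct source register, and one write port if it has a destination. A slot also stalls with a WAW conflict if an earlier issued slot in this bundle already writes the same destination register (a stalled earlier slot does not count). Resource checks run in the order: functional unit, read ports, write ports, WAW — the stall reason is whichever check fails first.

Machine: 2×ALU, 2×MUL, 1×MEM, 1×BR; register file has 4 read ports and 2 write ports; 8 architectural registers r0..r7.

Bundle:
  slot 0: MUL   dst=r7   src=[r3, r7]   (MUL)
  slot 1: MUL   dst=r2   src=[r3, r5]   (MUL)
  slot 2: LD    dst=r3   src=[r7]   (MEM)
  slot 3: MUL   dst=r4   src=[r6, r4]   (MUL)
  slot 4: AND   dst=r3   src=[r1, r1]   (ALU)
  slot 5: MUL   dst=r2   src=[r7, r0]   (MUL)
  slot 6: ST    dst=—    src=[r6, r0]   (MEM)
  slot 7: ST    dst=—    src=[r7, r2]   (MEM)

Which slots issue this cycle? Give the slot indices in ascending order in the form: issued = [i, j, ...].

[0] MUL needs rd=2 wr=1: ok; after: ALU=2 MUL=1 MEM=1 BR=1, R=2, W=1
[1] MUL needs rd=2 wr=1: ok; after: ALU=2 MUL=0 MEM=1 BR=1, R=0, W=0
[2] MEM needs rd=1 wr=1: RD_PORT; after: ALU=2 MUL=0 MEM=1 BR=1, R=0, W=0
[3] MUL needs rd=2 wr=1: FU; after: ALU=2 MUL=0 MEM=1 BR=1, R=0, W=0
[4] ALU needs rd=1 wr=1: RD_PORT; after: ALU=2 MUL=0 MEM=1 BR=1, R=0, W=0
[5] MUL needs rd=2 wr=1: FU; after: ALU=2 MUL=0 MEM=1 BR=1, R=0, W=0
[6] MEM needs rd=2 wr=0: RD_PORT; after: ALU=2 MUL=0 MEM=1 BR=1, R=0, W=0
[7] MEM needs rd=2 wr=0: RD_PORT; after: ALU=2 MUL=0 MEM=1 BR=1, R=0, W=0

issued = [0, 1]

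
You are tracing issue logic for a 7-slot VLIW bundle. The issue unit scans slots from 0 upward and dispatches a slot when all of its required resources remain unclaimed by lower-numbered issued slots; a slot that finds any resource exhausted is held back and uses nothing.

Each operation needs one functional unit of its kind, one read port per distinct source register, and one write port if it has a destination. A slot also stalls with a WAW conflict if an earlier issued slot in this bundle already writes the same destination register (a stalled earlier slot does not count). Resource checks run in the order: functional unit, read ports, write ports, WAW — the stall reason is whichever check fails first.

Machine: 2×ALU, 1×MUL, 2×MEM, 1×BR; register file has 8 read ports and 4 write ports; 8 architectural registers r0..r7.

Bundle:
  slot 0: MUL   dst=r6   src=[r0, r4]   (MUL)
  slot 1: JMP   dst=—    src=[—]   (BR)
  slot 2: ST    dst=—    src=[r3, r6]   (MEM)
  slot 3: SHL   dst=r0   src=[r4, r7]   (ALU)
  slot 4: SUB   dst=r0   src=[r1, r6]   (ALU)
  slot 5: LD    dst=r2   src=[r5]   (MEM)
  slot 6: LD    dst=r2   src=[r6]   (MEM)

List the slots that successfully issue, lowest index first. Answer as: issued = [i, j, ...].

issued = [0, 1, 2, 3, 5]

  0. MUL→r6 ⇒ go  {2A/0Mu/2Ld/1B | 6r 3w}
  1. BR ⇒ go  {2A/0Mu/2Ld/0B | 6r 3w}
  2. MEM ⇒ go  {2A/0Mu/1Ld/0B | 4r 3w}
  3. ALU→r0 ⇒ go  {1A/0Mu/1Ld/0B | 2r 2w}
  4. ALU→r0 ⇒ no(WAW)  {1A/0Mu/1Ld/0B | 2r 2w}
  5. MEM→r2 ⇒ go  {1A/0Mu/0Ld/0B | 1r 1w}
  6. MEM→r2 ⇒ no(FU)  {1A/0Mu/0Ld/0B | 1r 1w}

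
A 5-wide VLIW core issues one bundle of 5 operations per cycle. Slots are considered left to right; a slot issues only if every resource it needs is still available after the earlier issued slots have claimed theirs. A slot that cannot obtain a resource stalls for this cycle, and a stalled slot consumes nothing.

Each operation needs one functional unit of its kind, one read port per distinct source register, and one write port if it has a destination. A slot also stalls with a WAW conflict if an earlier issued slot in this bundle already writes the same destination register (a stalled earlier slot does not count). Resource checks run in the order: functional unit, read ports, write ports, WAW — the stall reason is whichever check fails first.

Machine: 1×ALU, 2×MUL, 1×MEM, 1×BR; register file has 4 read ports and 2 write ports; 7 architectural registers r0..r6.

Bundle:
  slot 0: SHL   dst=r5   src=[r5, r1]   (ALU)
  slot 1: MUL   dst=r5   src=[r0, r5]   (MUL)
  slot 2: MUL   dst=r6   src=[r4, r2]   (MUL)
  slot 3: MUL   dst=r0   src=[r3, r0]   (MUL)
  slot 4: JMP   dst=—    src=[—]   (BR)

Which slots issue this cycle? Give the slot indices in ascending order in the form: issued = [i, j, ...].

issued = [0, 2, 4]

(0) want 1×ALU +2rd +1wr — yes → AL0|MU2|ME1|BR1|rd2|wr1
(1) want 1×MUL +2rd +1wr — WAW → AL0|MU2|ME1|BR1|rd2|wr1
(2) want 1×MUL +2rd +1wr — yes → AL0|MU1|ME1|BR1|rd0|wr0
(3) want 1×MUL +2rd +1wr — RD_PORT → AL0|MU1|ME1|BR1|rd0|wr0
(4) want 1×BR +0rd +0wr — yes → AL0|MU1|ME1|BR0|rd0|wr0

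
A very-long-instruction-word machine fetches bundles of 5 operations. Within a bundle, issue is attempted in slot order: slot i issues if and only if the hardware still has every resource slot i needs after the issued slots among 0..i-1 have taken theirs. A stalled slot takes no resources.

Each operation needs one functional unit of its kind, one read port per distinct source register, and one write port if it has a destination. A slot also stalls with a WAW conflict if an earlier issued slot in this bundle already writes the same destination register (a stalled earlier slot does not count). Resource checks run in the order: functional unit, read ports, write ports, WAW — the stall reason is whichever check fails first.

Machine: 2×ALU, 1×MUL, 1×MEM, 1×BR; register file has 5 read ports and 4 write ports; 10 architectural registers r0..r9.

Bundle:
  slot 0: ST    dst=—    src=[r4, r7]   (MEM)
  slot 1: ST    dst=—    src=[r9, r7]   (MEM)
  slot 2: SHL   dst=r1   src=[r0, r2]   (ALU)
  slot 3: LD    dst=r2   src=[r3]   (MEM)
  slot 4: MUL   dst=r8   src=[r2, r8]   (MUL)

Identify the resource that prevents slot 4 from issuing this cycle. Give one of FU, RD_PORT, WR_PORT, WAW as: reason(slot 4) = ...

[0] MEM needs rd=2 wr=0: ok; after: ALU=2 MUL=1 MEM=0 BR=1, R=3, W=4
[1] MEM needs rd=2 wr=0: FU; after: ALU=2 MUL=1 MEM=0 BR=1, R=3, W=4
[2] ALU needs rd=2 wr=1: ok; after: ALU=1 MUL=1 MEM=0 BR=1, R=1, W=3
[3] MEM needs rd=1 wr=1: FU; after: ALU=1 MUL=1 MEM=0 BR=1, R=1, W=3
[4] MUL needs rd=2 wr=1: RD_PORT; after: ALU=1 MUL=1 MEM=0 BR=1, R=1, W=3

reason(slot 4) = RD_PORT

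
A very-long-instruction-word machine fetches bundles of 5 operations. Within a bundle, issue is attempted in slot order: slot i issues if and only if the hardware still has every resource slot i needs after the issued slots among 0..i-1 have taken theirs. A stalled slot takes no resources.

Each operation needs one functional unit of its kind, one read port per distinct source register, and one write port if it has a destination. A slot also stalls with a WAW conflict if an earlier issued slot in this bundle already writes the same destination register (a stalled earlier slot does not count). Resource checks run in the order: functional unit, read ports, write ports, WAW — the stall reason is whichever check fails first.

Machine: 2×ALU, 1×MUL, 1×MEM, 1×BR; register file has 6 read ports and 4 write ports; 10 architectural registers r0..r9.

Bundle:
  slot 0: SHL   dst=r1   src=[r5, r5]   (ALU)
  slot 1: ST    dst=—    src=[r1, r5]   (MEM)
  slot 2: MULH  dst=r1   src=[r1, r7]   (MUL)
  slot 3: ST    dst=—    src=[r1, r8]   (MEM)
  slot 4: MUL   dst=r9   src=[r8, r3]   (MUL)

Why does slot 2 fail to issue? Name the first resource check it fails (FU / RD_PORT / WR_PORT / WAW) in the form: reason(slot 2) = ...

#0 ALU src=r5,r5 dispatched  <A:1 Mu:1 Ld:1 B:1 rd:5 wr:3>
#1 MEM src=r1,r5 dispatched  <A:1 Mu:1 Ld:0 B:1 rd:3 wr:3>
#2 MUL src=r1,r7 held:WAW  <A:1 Mu:1 Ld:0 B:1 rd:3 wr:3>
#3 MEM src=r1,r8 held:FU  <A:1 Mu:1 Ld:0 B:1 rd:3 wr:3>
#4 MUL src=r8,r3 dispatched  <A:1 Mu:0 Ld:0 B:1 rd:1 wr:2>

reason(slot 2) = WAW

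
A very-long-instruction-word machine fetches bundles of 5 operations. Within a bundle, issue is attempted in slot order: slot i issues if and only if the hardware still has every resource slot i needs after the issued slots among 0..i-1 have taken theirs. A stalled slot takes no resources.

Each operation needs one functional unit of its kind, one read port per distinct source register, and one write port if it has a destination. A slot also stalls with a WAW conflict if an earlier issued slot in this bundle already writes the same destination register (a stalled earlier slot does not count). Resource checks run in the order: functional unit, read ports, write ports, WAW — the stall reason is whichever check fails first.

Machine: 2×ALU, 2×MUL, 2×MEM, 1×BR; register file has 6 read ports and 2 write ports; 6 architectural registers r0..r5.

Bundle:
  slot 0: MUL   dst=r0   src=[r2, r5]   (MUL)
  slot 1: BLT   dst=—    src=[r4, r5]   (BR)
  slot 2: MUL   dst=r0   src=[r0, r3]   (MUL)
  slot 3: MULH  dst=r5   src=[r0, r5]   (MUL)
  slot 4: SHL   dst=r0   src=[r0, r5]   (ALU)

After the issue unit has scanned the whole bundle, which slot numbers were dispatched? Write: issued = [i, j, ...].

  0. MUL→r0 ⇒ go  {2A/1Mu/2Ld/1B | 4r 1w}
  1. BR ⇒ go  {2A/1Mu/2Ld/0B | 2r 1w}
  2. MUL→r0 ⇒ no(WAW)  {2A/1Mu/2Ld/0B | 2r 1w}
  3. MUL→r5 ⇒ go  {2A/0Mu/2Ld/0B | 0r 0w}
  4. ALU→r0 ⇒ no(RD_PORT)  {2A/0Mu/2Ld/0B | 0r 0w}

issued = [0, 1, 3]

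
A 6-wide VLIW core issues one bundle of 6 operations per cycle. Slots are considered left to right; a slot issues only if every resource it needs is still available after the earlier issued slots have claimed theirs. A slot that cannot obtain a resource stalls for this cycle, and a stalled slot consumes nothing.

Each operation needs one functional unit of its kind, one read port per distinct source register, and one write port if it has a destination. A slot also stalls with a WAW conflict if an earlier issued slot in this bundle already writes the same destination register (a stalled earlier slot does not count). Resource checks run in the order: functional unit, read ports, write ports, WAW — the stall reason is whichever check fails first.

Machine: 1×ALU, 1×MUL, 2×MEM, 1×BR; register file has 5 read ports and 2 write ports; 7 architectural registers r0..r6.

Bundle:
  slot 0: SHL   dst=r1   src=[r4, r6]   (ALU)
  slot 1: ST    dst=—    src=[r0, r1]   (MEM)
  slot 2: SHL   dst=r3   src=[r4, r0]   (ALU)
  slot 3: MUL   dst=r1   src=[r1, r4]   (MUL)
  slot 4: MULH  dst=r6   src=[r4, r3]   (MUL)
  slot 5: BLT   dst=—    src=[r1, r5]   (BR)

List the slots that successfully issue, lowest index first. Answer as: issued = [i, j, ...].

  0. ALU→r1 ⇒ go  {0A/1Mu/2Ld/1B | 3r 1w}
  1. MEM ⇒ go  {0A/1Mu/1Ld/1B | 1r 1w}
  2. ALU→r3 ⇒ no(FU)  {0A/1Mu/1Ld/1B | 1r 1w}
  3. MUL→r1 ⇒ no(RD_PORT)  {0A/1Mu/1Ld/1B | 1r 1w}
  4. MUL→r6 ⇒ no(RD_PORT)  {0A/1Mu/1Ld/1B | 1r 1w}
  5. BR ⇒ no(RD_PORT)  {0A/1Mu/1Ld/1B | 1r 1w}

issued = [0, 1]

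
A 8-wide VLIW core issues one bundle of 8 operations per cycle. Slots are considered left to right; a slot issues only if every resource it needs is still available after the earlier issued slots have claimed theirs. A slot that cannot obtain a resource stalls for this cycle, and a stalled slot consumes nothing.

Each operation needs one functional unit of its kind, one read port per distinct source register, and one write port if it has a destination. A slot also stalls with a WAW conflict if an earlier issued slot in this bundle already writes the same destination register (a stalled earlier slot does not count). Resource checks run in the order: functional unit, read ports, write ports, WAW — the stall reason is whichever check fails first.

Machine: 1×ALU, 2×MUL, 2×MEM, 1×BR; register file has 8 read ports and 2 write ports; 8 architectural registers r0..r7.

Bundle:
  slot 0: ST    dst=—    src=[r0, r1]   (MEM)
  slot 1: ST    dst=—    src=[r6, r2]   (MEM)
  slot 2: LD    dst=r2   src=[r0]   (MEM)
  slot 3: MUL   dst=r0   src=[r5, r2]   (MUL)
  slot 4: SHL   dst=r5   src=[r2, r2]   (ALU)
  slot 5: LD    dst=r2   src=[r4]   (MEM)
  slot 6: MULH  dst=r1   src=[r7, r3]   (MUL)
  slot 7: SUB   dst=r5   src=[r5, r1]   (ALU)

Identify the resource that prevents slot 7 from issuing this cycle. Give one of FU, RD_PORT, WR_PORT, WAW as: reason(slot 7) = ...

reason(slot 7) = FU

slot 0 (MEM): ISSUE — free A1,Mu2,Ld1,B1 rp6 wp2
slot 1 (MEM): ISSUE — free A1,Mu2,Ld0,B1 rp4 wp2
slot 2 (MEM): stall FU — free A1,Mu2,Ld0,B1 rp4 wp2
slot 3 (MUL): ISSUE — free A1,Mu1,Ld0,B1 rp2 wp1
slot 4 (ALU): ISSUE — free A0,Mu1,Ld0,B1 rp1 wp0
slot 5 (MEM): stall FU — free A0,Mu1,Ld0,B1 rp1 wp0
slot 6 (MUL): stall RD_PORT — free A0,Mu1,Ld0,B1 rp1 wp0
slot 7 (ALU): stall FU — free A0,Mu1,Ld0,B1 rp1 wp0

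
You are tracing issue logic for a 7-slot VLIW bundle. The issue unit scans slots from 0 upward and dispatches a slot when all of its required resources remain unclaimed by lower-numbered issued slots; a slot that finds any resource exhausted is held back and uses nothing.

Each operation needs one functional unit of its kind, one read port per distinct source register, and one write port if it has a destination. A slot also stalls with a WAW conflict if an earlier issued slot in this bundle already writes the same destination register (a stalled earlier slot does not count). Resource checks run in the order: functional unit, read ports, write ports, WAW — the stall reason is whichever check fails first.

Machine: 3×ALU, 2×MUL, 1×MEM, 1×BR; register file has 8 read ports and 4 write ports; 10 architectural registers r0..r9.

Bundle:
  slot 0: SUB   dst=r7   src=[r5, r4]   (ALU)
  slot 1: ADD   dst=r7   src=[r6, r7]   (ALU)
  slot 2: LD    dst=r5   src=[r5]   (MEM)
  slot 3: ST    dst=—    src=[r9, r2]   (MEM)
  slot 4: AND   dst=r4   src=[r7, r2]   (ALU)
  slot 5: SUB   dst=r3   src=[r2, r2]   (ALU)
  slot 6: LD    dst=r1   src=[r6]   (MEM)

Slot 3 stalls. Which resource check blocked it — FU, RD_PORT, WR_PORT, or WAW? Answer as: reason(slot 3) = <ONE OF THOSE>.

reason(slot 3) = FU

[0] ALU needs rd=2 wr=1: ok; after: ALU=2 MUL=2 MEM=1 BR=1, R=6, W=3
[1] ALU needs rd=2 wr=1: WAW; after: ALU=2 MUL=2 MEM=1 BR=1, R=6, W=3
[2] MEM needs rd=1 wr=1: ok; after: ALU=2 MUL=2 MEM=0 BR=1, R=5, W=2
[3] MEM needs rd=2 wr=0: FU; after: ALU=2 MUL=2 MEM=0 BR=1, R=5, W=2
[4] ALU needs rd=2 wr=1: ok; after: ALU=1 MUL=2 MEM=0 BR=1, R=3, W=1
[5] ALU needs rd=1 wr=1: ok; after: ALU=0 MUL=2 MEM=0 BR=1, R=2, W=0
[6] MEM needs rd=1 wr=1: FU; after: ALU=0 MUL=2 MEM=0 BR=1, R=2, W=0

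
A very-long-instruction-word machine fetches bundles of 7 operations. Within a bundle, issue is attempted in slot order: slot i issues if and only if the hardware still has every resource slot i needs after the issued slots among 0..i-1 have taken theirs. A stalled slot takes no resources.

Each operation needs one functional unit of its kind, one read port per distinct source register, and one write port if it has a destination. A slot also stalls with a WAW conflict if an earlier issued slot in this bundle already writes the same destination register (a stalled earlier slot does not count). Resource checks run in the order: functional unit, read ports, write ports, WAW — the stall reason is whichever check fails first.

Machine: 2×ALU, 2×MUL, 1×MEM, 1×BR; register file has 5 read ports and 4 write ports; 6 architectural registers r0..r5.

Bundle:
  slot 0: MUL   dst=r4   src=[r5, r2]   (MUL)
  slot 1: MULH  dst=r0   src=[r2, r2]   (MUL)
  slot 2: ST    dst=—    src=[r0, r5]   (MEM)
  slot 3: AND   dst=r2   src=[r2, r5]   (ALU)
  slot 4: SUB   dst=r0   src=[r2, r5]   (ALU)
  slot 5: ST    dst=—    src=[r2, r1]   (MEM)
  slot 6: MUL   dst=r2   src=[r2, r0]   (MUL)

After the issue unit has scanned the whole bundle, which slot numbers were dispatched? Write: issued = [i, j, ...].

issued = [0, 1, 2]

  0. MUL→r4 ⇒ go  {2A/1Mu/1Ld/1B | 3r 3w}
  1. MUL→r0 ⇒ go  {2A/0Mu/1Ld/1B | 2r 2w}
  2. MEM ⇒ go  {2A/0Mu/0Ld/1B | 0r 2w}
  3. ALU→r2 ⇒ no(RD_PORT)  {2A/0Mu/0Ld/1B | 0r 2w}
  4. ALU→r0 ⇒ no(RD_PORT)  {2A/0Mu/0Ld/1B | 0r 2w}
  5. MEM ⇒ no(FU)  {2A/0Mu/0Ld/1B | 0r 2w}
  6. MUL→r2 ⇒ no(FU)  {2A/0Mu/0Ld/1B | 0r 2w}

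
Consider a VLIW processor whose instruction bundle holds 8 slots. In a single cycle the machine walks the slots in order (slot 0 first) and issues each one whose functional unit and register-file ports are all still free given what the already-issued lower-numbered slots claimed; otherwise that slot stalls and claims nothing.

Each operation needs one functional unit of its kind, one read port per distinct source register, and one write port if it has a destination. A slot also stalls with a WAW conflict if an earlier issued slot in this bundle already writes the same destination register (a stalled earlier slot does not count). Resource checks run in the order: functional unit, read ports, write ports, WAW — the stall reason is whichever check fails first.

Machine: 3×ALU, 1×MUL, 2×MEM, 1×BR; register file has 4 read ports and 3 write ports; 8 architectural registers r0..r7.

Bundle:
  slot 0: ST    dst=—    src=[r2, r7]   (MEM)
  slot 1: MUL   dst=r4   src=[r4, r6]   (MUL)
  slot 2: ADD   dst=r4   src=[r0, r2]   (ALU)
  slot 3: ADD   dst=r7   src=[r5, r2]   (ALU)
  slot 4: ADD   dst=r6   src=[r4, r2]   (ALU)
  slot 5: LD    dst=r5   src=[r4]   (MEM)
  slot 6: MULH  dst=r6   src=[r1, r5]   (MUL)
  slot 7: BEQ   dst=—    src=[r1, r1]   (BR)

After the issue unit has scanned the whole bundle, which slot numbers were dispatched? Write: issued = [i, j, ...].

slot 0 (MEM): ISSUE — free A3,Mu1,Ld1,B1 rp2 wp3
slot 1 (MUL): ISSUE — free A3,Mu0,Ld1,B1 rp0 wp2
slot 2 (ALU): stall RD_PORT — free A3,Mu0,Ld1,B1 rp0 wp2
slot 3 (ALU): stall RD_PORT — free A3,Mu0,Ld1,B1 rp0 wp2
slot 4 (ALU): stall RD_PORT — free A3,Mu0,Ld1,B1 rp0 wp2
slot 5 (MEM): stall RD_PORT — free A3,Mu0,Ld1,B1 rp0 wp2
slot 6 (MUL): stall FU — free A3,Mu0,Ld1,B1 rp0 wp2
slot 7 (BR): stall RD_PORT — free A3,Mu0,Ld1,B1 rp0 wp2

issued = [0, 1]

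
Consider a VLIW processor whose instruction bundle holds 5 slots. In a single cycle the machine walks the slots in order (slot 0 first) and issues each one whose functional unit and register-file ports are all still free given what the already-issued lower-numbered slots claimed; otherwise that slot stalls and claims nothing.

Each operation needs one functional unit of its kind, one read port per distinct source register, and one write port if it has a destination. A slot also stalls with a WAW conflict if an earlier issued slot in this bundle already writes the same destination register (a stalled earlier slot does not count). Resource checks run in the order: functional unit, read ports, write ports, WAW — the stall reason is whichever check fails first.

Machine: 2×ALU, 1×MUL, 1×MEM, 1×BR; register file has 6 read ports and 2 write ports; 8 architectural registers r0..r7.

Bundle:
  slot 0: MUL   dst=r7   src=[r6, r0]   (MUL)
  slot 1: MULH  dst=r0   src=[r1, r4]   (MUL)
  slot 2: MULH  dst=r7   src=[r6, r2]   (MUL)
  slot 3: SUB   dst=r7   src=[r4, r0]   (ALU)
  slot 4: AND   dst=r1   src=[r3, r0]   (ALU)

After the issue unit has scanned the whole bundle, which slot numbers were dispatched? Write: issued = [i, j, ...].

issued = [0, 4]

slot 0 (MUL): ISSUE — free A2,Mu0,Ld1,B1 rp4 wp1
slot 1 (MUL): stall FU — free A2,Mu0,Ld1,B1 rp4 wp1
slot 2 (MUL): stall FU — free A2,Mu0,Ld1,B1 rp4 wp1
slot 3 (ALU): stall WAW — free A2,Mu0,Ld1,B1 rp4 wp1
slot 4 (ALU): ISSUE — free A1,Mu0,Ld1,B1 rp2 wp0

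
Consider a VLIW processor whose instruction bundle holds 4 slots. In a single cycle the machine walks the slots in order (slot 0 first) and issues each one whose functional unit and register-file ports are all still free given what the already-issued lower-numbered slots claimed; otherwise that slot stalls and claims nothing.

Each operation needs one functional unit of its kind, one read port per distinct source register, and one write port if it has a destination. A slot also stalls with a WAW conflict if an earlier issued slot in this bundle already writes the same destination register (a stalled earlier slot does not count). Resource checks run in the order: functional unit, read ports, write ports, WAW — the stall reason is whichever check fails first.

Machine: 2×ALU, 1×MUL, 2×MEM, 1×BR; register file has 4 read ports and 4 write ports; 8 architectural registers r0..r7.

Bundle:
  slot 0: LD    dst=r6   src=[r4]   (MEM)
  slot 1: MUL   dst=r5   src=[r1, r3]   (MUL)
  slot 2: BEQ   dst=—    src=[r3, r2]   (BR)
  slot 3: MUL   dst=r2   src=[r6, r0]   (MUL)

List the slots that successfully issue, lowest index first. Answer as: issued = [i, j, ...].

slot 0 (MEM): ISSUE — free A2,Mu1,Ld1,B1 rp3 wp3
slot 1 (MUL): ISSUE — free A2,Mu0,Ld1,B1 rp1 wp2
slot 2 (BR): stall RD_PORT — free A2,Mu0,Ld1,B1 rp1 wp2
slot 3 (MUL): stall FU — free A2,Mu0,Ld1,B1 rp1 wp2

issued = [0, 1]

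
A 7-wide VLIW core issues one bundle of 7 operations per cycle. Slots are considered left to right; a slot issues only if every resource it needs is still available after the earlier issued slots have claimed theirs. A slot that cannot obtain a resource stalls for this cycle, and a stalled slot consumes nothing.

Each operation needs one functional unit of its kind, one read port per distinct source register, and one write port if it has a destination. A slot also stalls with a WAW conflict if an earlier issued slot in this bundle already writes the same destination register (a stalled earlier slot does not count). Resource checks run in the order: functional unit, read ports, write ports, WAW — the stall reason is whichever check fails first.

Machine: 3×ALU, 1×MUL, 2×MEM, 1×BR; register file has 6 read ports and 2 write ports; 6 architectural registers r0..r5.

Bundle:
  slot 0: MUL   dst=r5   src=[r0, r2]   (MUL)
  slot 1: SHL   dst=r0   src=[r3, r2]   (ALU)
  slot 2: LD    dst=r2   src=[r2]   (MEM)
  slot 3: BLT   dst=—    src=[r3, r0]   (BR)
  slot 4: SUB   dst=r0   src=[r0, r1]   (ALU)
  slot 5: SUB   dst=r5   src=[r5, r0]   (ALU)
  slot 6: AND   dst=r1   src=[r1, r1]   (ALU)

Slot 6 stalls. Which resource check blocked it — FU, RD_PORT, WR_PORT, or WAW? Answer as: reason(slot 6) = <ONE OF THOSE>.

reason(slot 6) = RD_PORT

  0. MUL→r5 ⇒ go  {3A/0Mu/2Ld/1B | 4r 1w}
  1. ALU→r0 ⇒ go  {2A/0Mu/2Ld/1B | 2r 0w}
  2. MEM→r2 ⇒ no(WR_PORT)  {2A/0Mu/2Ld/1B | 2r 0w}
  3. BR ⇒ go  {2A/0Mu/2Ld/0B | 0r 0w}
  4. ALU→r0 ⇒ no(RD_PORT)  {2A/0Mu/2Ld/0B | 0r 0w}
  5. ALU→r5 ⇒ no(RD_PORT)  {2A/0Mu/2Ld/0B | 0r 0w}
  6. ALU→r1 ⇒ no(RD_PORT)  {2A/0Mu/2Ld/0B | 0r 0w}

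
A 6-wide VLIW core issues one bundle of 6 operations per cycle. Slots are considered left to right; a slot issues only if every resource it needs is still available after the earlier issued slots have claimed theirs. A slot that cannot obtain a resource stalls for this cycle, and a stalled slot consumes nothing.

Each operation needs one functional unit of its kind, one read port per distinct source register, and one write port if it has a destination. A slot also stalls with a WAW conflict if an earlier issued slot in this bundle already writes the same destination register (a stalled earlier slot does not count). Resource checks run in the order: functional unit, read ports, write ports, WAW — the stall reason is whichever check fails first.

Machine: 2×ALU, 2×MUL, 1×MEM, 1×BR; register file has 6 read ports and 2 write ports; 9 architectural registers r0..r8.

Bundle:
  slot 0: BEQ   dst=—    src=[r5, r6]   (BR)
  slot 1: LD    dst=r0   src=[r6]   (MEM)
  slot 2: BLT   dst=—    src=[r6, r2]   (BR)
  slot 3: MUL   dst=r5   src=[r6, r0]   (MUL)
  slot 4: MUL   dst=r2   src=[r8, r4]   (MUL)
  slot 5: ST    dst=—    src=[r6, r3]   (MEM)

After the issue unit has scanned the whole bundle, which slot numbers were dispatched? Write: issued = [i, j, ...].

issued = [0, 1, 3]

slot 0 (BR): ISSUE — free A2,Mu2,Ld1,B0 rp4 wp2
slot 1 (MEM): ISSUE — free A2,Mu2,Ld0,B0 rp3 wp1
slot 2 (BR): stall FU — free A2,Mu2,Ld0,B0 rp3 wp1
slot 3 (MUL): ISSUE — free A2,Mu1,Ld0,B0 rp1 wp0
slot 4 (MUL): stall RD_PORT — free A2,Mu1,Ld0,B0 rp1 wp0
slot 5 (MEM): stall FU — free A2,Mu1,Ld0,B0 rp1 wp0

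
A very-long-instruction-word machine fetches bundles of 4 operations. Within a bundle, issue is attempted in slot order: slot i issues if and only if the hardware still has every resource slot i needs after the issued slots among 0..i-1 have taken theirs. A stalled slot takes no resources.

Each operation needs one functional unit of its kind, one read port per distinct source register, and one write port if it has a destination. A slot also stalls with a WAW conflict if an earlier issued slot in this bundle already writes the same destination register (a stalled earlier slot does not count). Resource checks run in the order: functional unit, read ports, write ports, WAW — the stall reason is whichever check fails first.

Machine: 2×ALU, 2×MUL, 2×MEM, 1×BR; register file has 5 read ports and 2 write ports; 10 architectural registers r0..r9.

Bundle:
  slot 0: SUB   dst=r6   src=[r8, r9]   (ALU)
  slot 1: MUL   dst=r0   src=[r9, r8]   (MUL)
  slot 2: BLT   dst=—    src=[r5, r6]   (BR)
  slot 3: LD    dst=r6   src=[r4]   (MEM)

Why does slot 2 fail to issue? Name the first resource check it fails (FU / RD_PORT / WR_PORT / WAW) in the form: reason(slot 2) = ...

reason(slot 2) = RD_PORT

#0 ALU src=r8,r9 dispatched  <A:1 Mu:2 Ld:2 B:1 rd:3 wr:1>
#1 MUL src=r9,r8 dispatched  <A:1 Mu:1 Ld:2 B:1 rd:1 wr:0>
#2 BR src=r5,r6 held:RD_PORT  <A:1 Mu:1 Ld:2 B:1 rd:1 wr:0>
#3 MEM src=r4 held:WR_PORT  <A:1 Mu:1 Ld:2 B:1 rd:1 wr:0>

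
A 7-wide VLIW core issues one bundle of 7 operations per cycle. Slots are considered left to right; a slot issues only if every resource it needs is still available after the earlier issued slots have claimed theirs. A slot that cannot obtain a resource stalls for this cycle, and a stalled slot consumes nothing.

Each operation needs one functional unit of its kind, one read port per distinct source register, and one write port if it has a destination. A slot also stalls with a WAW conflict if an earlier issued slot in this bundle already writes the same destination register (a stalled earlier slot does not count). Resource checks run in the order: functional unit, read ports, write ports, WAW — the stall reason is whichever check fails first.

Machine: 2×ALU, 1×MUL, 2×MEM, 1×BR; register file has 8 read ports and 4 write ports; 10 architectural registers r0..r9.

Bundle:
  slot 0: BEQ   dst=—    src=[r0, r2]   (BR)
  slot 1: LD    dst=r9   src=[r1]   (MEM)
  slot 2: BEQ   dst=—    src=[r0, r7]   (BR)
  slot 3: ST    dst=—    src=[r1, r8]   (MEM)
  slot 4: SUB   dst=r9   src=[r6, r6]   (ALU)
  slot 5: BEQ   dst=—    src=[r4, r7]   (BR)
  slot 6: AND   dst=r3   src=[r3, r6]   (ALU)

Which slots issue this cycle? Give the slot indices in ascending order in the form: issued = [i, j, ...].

#0 BR src=r0,r2 dispatched  <A:2 Mu:1 Ld:2 B:0 rd:6 wr:4>
#1 MEM src=r1 dispatched  <A:2 Mu:1 Ld:1 B:0 rd:5 wr:3>
#2 BR src=r0,r7 held:FU  <A:2 Mu:1 Ld:1 B:0 rd:5 wr:3>
#3 MEM src=r1,r8 dispatched  <A:2 Mu:1 Ld:0 B:0 rd:3 wr:3>
#4 ALU src=r6,r6 held:WAW  <A:2 Mu:1 Ld:0 B:0 rd:3 wr:3>
#5 BR src=r4,r7 held:FU  <A:2 Mu:1 Ld:0 B:0 rd:3 wr:3>
#6 ALU src=r3,r6 dispatched  <A:1 Mu:1 Ld:0 B:0 rd:1 wr:2>

issued = [0, 1, 3, 6]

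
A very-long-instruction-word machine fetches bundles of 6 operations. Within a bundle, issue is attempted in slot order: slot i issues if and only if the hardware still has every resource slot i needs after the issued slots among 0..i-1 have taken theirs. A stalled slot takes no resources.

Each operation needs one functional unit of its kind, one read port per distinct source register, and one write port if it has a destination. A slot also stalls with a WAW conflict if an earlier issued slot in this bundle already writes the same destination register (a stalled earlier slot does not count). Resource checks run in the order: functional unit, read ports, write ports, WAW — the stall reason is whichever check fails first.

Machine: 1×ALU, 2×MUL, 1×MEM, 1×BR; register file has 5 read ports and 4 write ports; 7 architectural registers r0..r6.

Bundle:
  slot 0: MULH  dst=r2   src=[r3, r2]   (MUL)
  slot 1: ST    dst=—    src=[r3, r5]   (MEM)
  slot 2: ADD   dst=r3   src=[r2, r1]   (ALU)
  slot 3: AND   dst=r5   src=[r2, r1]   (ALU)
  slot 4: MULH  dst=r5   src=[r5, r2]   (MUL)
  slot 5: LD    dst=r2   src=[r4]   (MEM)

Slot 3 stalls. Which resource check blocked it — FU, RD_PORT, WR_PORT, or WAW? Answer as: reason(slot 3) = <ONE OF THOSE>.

reason(slot 3) = RD_PORT

#0 MUL src=r3,r2 dispatched  <A:1 Mu:1 Ld:1 B:1 rd:3 wr:3>
#1 MEM src=r3,r5 dispatched  <A:1 Mu:1 Ld:0 B:1 rd:1 wr:3>
#2 ALU src=r2,r1 held:RD_PORT  <A:1 Mu:1 Ld:0 B:1 rd:1 wr:3>
#3 ALU src=r2,r1 held:RD_PORT  <A:1 Mu:1 Ld:0 B:1 rd:1 wr:3>
#4 MUL src=r5,r2 held:RD_PORT  <A:1 Mu:1 Ld:0 B:1 rd:1 wr:3>
#5 MEM src=r4 held:FU  <A:1 Mu:1 Ld:0 B:1 rd:1 wr:3>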